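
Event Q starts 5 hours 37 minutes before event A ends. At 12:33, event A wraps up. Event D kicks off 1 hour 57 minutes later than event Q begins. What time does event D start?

Event Q starts at 12:33 − 337 min = 06:56.
Event D starts at 06:56 + 117 min = 08:53.

08:53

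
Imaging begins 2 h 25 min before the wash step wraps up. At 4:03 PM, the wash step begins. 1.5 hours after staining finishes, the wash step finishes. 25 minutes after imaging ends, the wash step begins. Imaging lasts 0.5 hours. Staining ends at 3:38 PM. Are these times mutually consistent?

The wash step ends at 3:38 PM + 90 min = 5:08 PM.
Imaging starts at 5:08 PM − 145 min = 2:43 PM.
Imaging ends at 2:43 PM + 30 min = 3:13 PM.
The wash step starts at 3:13 PM + 25 min = 3:38 PM.
But the wash step is also said to start at 4:03 PM — a 25-minute conflict.

No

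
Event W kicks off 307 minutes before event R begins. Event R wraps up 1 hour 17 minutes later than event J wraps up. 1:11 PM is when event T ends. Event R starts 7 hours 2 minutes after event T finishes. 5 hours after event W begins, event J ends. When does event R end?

Event R starts at 1:11 PM + 422 min = 8:13 PM.
Event W starts at 8:13 PM − 307 min = 3:06 PM.
Event J ends at 3:06 PM + 300 min = 8:06 PM.
Event R ends at 8:06 PM + 77 min = 9:23 PM.

9:23 PM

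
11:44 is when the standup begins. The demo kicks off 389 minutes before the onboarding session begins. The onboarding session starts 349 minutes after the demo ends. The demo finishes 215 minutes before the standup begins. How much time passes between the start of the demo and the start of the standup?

255 minutes

The demo ends at 11:44 − 215 min = 08:09.
The onboarding session starts at 08:09 + 349 min = 13:58.
The demo starts at 13:58 − 389 min = 07:29.
From 07:29 to 11:44 is 255 minutes.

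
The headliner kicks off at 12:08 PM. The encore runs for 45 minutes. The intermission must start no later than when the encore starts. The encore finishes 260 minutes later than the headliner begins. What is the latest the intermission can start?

3:43 PM

The encore ends at 12:08 PM + 260 min = 4:28 PM.
The encore starts at 4:28 PM − 45 min = 3:43 PM.
The intermission is bounded by the encore, so the latest it can start is 3:43 PM.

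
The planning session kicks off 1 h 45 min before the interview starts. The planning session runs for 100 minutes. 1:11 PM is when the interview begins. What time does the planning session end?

The planning session starts at 1:11 PM − 105 min = 11:26 AM.
The planning session ends at 11:26 AM + 100 min = 1:06 PM.

1:06 PM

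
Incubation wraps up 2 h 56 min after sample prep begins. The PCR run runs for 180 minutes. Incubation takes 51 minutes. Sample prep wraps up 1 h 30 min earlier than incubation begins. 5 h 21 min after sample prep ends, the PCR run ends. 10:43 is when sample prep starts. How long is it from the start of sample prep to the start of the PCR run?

Incubation ends at 10:43 + 176 min = 13:39.
Incubation starts at 13:39 − 51 min = 12:48.
Sample prep ends at 12:48 − 90 min = 11:18.
The PCR run ends at 11:18 + 321 min = 16:39.
The PCR run starts at 16:39 − 180 min = 13:39.
From 10:43 to 13:39 is 176 minutes.

176 minutes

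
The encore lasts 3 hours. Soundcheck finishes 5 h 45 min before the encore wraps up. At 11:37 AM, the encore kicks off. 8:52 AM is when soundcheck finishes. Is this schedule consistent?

Yes

The encore ends at 11:37 AM + 180 min = 2:37 PM.
Soundcheck ends at 2:37 PM − 345 min = 8:52 AM.
That matches the stated 8:52 AM, so the schedule is consistent.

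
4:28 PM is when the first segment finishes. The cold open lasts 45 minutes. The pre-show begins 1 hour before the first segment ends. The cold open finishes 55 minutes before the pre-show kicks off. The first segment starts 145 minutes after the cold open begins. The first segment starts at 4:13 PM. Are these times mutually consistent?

Yes

The pre-show starts at 4:28 PM − 60 min = 3:28 PM.
The cold open ends at 3:28 PM − 55 min = 2:33 PM.
The cold open starts at 2:33 PM − 45 min = 1:48 PM.
The first segment starts at 1:48 PM + 145 min = 4:13 PM.
That matches the stated 4:13 PM, so the schedule is consistent.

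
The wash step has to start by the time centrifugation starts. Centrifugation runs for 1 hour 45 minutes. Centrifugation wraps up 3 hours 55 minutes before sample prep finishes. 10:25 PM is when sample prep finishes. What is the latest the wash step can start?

4:45 PM

Centrifugation ends at 10:25 PM − 235 min = 6:30 PM.
Centrifugation starts at 6:30 PM − 105 min = 4:45 PM.
The wash step is bounded by centrifugation, so the latest it can start is 4:45 PM.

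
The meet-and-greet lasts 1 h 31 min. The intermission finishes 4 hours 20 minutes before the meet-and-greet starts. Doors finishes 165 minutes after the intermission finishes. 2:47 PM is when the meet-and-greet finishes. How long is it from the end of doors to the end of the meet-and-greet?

186 minutes

The meet-and-greet starts at 2:47 PM − 91 min = 1:16 PM.
The intermission ends at 1:16 PM − 260 min = 8:56 AM.
Doors ends at 8:56 AM + 165 min = 11:41 AM.
From 11:41 AM to 2:47 PM is 186 minutes.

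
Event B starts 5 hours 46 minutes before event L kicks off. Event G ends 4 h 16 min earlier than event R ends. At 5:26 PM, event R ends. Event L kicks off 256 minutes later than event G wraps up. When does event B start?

11:40 AM

Event G ends at 5:26 PM − 256 min = 1:10 PM.
Event L starts at 1:10 PM + 256 min = 5:26 PM.
Event B starts at 5:26 PM − 346 min = 11:40 AM.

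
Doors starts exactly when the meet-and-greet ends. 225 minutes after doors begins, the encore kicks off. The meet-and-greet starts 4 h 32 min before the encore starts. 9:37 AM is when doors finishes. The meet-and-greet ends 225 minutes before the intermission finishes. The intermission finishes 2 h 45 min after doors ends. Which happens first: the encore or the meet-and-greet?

the meet-and-greet

The intermission ends at 9:37 AM + 165 min = 12:22 PM.
The meet-and-greet ends at 12:22 PM − 225 min = 8:37 AM.
So doors starts at 8:37 AM.
The encore starts at 8:37 AM + 225 min = 12:22 PM.
The meet-and-greet starts at 12:22 PM − 272 min = 7:50 AM.
The encore starts at 12:22 PM and the meet-and-greet starts at 7:50 AM, so the meet-and-greet is first.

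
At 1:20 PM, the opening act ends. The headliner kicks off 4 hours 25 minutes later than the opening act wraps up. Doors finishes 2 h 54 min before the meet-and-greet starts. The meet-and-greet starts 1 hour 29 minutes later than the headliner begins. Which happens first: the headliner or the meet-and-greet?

the headliner

The headliner starts at 1:20 PM + 265 min = 5:45 PM.
The meet-and-greet starts at 5:45 PM + 89 min = 7:14 PM.
The headliner starts at 5:45 PM and the meet-and-greet starts at 7:14 PM, so the headliner is first.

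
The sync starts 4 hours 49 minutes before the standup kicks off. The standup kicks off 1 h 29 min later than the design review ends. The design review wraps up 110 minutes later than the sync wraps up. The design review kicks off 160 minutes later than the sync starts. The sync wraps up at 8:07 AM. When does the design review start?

The design review ends at 8:07 AM + 110 min = 9:57 AM.
The standup starts at 9:57 AM + 89 min = 11:26 AM.
The sync starts at 11:26 AM − 289 min = 6:37 AM.
The design review starts at 6:37 AM + 160 min = 9:17 AM.

9:17 AM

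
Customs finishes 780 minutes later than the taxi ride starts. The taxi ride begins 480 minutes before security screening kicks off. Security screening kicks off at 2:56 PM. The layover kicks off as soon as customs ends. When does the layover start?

7:56 PM

The taxi ride starts at 2:56 PM − 480 min = 6:56 AM.
Customs ends at 6:56 AM + 780 min = 7:56 PM.
So the layover starts at 7:56 PM.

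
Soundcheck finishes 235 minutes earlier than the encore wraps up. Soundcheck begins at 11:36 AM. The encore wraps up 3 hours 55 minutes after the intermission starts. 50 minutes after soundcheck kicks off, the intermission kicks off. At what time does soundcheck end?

The intermission starts at 11:36 AM + 50 min = 12:26 PM.
The encore ends at 12:26 PM + 235 min = 4:21 PM.
Soundcheck ends at 4:21 PM − 235 min = 12:26 PM.

12:26 PM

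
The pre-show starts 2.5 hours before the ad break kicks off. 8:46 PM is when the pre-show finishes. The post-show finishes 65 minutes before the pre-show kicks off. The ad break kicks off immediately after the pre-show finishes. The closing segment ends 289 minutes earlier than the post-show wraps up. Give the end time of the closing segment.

The ad break starts at 8:46 PM.
The pre-show starts at 8:46 PM − 150 min = 6:16 PM.
The post-show ends at 6:16 PM − 65 min = 5:11 PM.
The closing segment ends at 5:11 PM − 289 min = 12:22 PM.

12:22 PM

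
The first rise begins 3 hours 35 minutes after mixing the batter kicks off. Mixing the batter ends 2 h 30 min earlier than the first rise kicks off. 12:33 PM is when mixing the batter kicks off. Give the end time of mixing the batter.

1:38 PM

The first rise starts at 12:33 PM + 215 min = 4:08 PM.
Mixing the batter ends at 4:08 PM − 150 min = 1:38 PM.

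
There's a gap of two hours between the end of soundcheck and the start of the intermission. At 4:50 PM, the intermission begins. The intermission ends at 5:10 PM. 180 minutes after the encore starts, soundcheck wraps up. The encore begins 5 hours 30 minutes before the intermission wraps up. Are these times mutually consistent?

The encore starts at 5:10 PM − 330 min = 11:40 AM.
Soundcheck ends at 11:40 AM + 180 min = 2:40 PM.
The intermission starts at 2:40 PM + 120 min = 4:40 PM.
But the intermission is also said to start at 4:50 PM — a 10-minute conflict.

No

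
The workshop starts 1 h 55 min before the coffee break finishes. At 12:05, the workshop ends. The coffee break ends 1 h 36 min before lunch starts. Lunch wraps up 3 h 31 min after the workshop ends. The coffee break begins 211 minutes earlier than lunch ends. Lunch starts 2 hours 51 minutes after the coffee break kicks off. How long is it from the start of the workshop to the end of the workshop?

40 minutes

Lunch ends at 12:05 + 211 min = 15:36.
The coffee break starts at 15:36 − 211 min = 12:05.
Lunch starts at 12:05 + 171 min = 14:56.
The coffee break ends at 14:56 − 96 min = 13:20.
The workshop starts at 13:20 − 115 min = 11:25.
From 11:25 to 12:05 is 40 minutes.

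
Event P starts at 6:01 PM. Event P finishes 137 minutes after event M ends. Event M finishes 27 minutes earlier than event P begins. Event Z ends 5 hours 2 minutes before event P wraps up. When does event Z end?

2:49 PM

Event M ends at 6:01 PM − 27 min = 5:34 PM.
Event P ends at 5:34 PM + 137 min = 7:51 PM.
Event Z ends at 7:51 PM − 302 min = 2:49 PM.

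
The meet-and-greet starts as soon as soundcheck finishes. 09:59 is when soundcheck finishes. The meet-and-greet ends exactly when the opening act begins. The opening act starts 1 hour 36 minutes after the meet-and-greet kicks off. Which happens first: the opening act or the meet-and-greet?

the meet-and-greet

The meet-and-greet starts at 09:59.
The opening act starts at 09:59 + 96 min = 11:35.
The opening act starts at 11:35 and the meet-and-greet starts at 09:59, so the meet-and-greet is first.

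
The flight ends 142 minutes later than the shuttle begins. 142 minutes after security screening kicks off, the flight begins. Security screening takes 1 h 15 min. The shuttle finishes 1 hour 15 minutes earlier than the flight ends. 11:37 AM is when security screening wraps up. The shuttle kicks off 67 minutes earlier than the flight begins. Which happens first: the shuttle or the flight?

the shuttle

Security screening starts at 11:37 AM − 75 min = 10:22 AM.
The flight starts at 10:22 AM + 142 min = 12:44 PM.
The shuttle starts at 12:44 PM − 67 min = 11:37 AM.
The shuttle starts at 11:37 AM and the flight starts at 12:44 PM, so the shuttle is first.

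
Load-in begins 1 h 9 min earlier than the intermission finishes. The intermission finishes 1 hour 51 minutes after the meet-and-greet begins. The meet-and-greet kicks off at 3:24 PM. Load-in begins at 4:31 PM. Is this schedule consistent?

The intermission ends at 3:24 PM + 111 min = 5:15 PM.
Load-in starts at 5:15 PM − 69 min = 4:06 PM.
But load-in is also said to start at 4:31 PM — a 25-minute conflict.

No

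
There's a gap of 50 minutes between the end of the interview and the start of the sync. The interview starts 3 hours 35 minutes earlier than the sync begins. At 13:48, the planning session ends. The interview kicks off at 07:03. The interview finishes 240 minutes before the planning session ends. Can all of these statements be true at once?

The interview ends at 13:48 − 240 min = 09:48.
The sync starts at 09:48 + 50 min = 10:38.
The interview starts at 10:38 − 215 min = 07:03.
That matches the stated 07:03, so the schedule is consistent.

Yes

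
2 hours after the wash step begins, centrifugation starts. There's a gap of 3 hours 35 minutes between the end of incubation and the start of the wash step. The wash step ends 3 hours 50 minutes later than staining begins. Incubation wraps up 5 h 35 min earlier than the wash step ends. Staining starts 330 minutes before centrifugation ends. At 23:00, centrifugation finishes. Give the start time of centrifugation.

21:20

Staining starts at 23:00 − 330 min = 17:30.
The wash step ends at 17:30 + 230 min = 21:20.
Incubation ends at 21:20 − 335 min = 15:45.
The wash step starts at 15:45 + 215 min = 19:20.
Centrifugation starts at 19:20 + 120 min = 21:20.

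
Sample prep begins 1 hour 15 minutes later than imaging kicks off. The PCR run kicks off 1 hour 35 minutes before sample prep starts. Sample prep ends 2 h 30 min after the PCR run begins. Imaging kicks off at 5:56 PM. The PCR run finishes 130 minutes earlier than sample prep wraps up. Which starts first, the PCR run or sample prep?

the PCR run

Sample prep starts at 5:56 PM + 75 min = 7:11 PM.
The PCR run starts at 7:11 PM − 95 min = 5:36 PM.
The PCR run starts at 5:36 PM and sample prep starts at 7:11 PM, so the PCR run is first.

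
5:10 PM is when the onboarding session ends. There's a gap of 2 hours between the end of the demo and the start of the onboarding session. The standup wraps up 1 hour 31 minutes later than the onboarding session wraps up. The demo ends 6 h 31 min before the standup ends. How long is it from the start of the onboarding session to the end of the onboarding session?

The standup ends at 5:10 PM + 91 min = 6:41 PM.
The demo ends at 6:41 PM − 391 min = 12:10 PM.
The onboarding session starts at 12:10 PM + 120 min = 2:10 PM.
From 2:10 PM to 5:10 PM is 180 minutes.

180 minutes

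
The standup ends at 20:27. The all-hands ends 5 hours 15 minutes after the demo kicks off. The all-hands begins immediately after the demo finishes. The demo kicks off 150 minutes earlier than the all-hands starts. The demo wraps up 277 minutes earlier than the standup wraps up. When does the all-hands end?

The demo ends at 20:27 − 277 min = 15:50.
So the all-hands starts at 15:50.
The demo starts at 15:50 − 150 min = 13:20.
The all-hands ends at 13:20 + 315 min = 18:35.

18:35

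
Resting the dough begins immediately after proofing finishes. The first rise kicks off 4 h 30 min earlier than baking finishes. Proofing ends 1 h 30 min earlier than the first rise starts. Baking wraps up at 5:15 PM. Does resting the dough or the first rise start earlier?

The first rise starts at 5:15 PM − 270 min = 12:45 PM.
Proofing ends at 12:45 PM − 90 min = 11:15 AM.
So resting the dough starts at 11:15 AM.
Resting the dough starts at 11:15 AM and the first rise starts at 12:45 PM, so resting the dough is first.

resting the dough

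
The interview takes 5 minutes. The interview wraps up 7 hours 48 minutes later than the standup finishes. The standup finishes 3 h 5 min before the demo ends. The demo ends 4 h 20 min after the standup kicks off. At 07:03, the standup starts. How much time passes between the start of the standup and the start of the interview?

The demo ends at 07:03 + 260 min = 11:23.
The standup ends at 11:23 − 185 min = 08:18.
The interview ends at 08:18 + 468 min = 16:06.
The interview starts at 16:06 − 5 min = 16:01.
From 07:03 to 16:01 is 8 h 58 min.

8 h 58 min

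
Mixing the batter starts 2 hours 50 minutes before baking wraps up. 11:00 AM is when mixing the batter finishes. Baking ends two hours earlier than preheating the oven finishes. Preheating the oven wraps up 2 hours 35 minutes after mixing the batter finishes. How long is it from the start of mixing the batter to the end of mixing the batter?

135 minutes

Preheating the oven ends at 11:00 AM + 155 min = 1:35 PM.
Baking ends at 1:35 PM − 120 min = 11:35 AM.
Mixing the batter starts at 11:35 AM − 170 min = 8:45 AM.
From 8:45 AM to 11:00 AM is 135 minutes.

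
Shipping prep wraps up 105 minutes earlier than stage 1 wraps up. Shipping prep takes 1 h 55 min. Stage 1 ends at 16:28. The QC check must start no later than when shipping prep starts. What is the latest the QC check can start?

12:48

Shipping prep ends at 16:28 − 105 min = 14:43.
Shipping prep starts at 14:43 − 115 min = 12:48.
The QC check is bounded by shipping prep, so the latest it can start is 12:48.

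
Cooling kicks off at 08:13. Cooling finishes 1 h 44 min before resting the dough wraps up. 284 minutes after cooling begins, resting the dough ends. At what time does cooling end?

11:13

Resting the dough ends at 08:13 + 284 min = 12:57.
Cooling ends at 12:57 − 104 min = 11:13.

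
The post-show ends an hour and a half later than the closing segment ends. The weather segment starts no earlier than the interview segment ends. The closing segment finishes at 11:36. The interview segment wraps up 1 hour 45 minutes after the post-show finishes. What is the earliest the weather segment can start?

14:51

The post-show ends at 11:36 + 90 min = 13:06.
The interview segment ends at 13:06 + 105 min = 14:51.
The weather segment is bounded by the interview segment, so the earliest it can start is 14:51.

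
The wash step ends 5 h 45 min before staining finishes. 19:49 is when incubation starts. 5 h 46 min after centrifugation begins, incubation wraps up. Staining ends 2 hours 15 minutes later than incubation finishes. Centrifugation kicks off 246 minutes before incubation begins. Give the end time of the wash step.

17:59

Centrifugation starts at 19:49 − 246 min = 15:43.
Incubation ends at 15:43 + 346 min = 21:29.
Staining ends at 21:29 + 135 min = 23:44.
The wash step ends at 23:44 − 345 min = 17:59.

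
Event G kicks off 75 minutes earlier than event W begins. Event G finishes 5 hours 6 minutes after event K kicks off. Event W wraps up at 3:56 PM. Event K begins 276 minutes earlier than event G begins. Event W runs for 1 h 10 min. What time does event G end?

2:01 PM

Event W starts at 3:56 PM − 70 min = 2:46 PM.
Event G starts at 2:46 PM − 75 min = 1:31 PM.
Event K starts at 1:31 PM − 276 min = 8:55 AM.
Event G ends at 8:55 AM + 306 min = 2:01 PM.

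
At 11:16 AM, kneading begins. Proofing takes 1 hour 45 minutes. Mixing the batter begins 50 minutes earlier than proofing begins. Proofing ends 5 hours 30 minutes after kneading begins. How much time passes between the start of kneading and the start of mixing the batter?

2 h 55 min

Proofing ends at 11:16 AM + 330 min = 4:46 PM.
Proofing starts at 4:46 PM − 105 min = 3:01 PM.
Mixing the batter starts at 3:01 PM − 50 min = 2:11 PM.
From 11:16 AM to 2:11 PM is 2 h 55 min.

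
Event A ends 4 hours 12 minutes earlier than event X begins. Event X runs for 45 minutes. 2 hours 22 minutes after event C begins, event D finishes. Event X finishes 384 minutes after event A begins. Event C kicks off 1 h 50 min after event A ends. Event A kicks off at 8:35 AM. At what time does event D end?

Event X ends at 8:35 AM + 384 min = 2:59 PM.
Event X starts at 2:59 PM − 45 min = 2:14 PM.
Event A ends at 2:14 PM − 252 min = 10:02 AM.
Event C starts at 10:02 AM + 110 min = 11:52 AM.
Event D ends at 11:52 AM + 142 min = 2:14 PM.

2:14 PM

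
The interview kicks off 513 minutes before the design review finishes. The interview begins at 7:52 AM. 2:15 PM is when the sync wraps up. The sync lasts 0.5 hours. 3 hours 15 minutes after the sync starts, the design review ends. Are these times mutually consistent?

The sync starts at 2:15 PM − 30 min = 1:45 PM.
The design review ends at 1:45 PM + 195 min = 5:00 PM.
The interview starts at 5:00 PM − 513 min = 8:27 AM.
But the interview is also said to start at 7:52 AM — a 35-minute conflict.

No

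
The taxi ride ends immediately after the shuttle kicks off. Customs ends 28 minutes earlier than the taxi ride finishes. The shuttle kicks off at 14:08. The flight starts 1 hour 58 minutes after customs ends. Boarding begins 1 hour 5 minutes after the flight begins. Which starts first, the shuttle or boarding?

The taxi ride ends at 14:08.
Customs ends at 14:08 − 28 min = 13:40.
The flight starts at 13:40 + 118 min = 15:38.
Boarding starts at 15:38 + 65 min = 16:43.
The shuttle starts at 14:08 and boarding starts at 16:43, so the shuttle is first.

the shuttle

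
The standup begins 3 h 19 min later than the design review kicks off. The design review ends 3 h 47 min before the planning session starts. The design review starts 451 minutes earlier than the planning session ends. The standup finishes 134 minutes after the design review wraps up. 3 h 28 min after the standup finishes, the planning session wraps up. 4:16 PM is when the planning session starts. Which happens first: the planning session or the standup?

the standup

The design review ends at 4:16 PM − 227 min = 12:29 PM.
The standup ends at 12:29 PM + 134 min = 2:43 PM.
The planning session ends at 2:43 PM + 208 min = 6:11 PM.
The design review starts at 6:11 PM − 451 min = 10:40 AM.
The standup starts at 10:40 AM + 199 min = 1:59 PM.
The planning session starts at 4:16 PM and the standup starts at 1:59 PM, so the standup is first.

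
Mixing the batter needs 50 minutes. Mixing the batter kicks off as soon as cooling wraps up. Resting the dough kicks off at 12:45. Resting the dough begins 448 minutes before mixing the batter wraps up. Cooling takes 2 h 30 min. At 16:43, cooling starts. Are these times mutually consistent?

Cooling ends at 16:43 + 150 min = 19:13.
So mixing the batter starts at 19:13.
Mixing the batter ends at 19:13 + 50 min = 20:03.
Resting the dough starts at 20:03 − 448 min = 12:35.
But resting the dough is also said to start at 12:45 — a 10-minute conflict.

No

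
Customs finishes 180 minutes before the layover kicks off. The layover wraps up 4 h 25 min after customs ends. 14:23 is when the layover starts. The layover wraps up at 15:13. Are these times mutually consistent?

Customs ends at 14:23 − 180 min = 11:23.
The layover ends at 11:23 + 265 min = 15:48.
But the layover is also said to end at 15:13 — a 35-minute conflict.

No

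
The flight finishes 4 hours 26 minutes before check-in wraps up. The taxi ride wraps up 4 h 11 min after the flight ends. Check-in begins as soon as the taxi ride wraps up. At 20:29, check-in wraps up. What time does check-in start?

The flight ends at 20:29 − 266 min = 16:03.
The taxi ride ends at 16:03 + 251 min = 20:14.
So check-in starts at 20:14.

20:14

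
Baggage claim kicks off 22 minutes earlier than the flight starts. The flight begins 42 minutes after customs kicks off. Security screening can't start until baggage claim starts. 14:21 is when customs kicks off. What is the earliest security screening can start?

The flight starts at 14:21 + 42 min = 15:03.
Baggage claim starts at 15:03 − 22 min = 14:41.
Security screening is bounded by baggage claim, so the earliest it can start is 14:41.

14:41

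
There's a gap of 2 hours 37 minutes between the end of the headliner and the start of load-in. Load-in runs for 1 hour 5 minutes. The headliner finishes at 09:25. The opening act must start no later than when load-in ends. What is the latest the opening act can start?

Load-in starts at 09:25 + 157 min = 12:02.
Load-in ends at 12:02 + 65 min = 13:07.
The opening act is bounded by load-in, so the latest it can start is 13:07.

13:07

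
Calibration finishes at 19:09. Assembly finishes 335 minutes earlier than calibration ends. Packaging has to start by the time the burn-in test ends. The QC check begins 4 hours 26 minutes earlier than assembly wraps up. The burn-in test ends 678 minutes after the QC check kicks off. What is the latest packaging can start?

Assembly ends at 19:09 − 335 min = 13:34.
The QC check starts at 13:34 − 266 min = 09:08.
The burn-in test ends at 09:08 + 678 min = 20:26.
Packaging is bounded by the burn-in test, so the latest it can start is 20:26.

20:26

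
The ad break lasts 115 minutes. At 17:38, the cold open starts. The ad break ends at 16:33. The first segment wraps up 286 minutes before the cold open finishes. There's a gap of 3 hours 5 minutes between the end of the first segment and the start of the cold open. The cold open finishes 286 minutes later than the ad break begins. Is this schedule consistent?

No

The ad break starts at 16:33 − 115 min = 14:38.
The cold open ends at 14:38 + 286 min = 19:24.
The first segment ends at 19:24 − 286 min = 14:38.
The cold open starts at 14:38 + 185 min = 17:43.
But the cold open is also said to start at 17:38 — a 5-minute conflict.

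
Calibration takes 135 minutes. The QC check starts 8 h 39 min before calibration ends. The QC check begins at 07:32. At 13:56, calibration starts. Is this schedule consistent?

Yes

Calibration ends at 13:56 + 135 min = 16:11.
The QC check starts at 16:11 − 519 min = 07:32.
That matches the stated 07:32, so the schedule is consistent.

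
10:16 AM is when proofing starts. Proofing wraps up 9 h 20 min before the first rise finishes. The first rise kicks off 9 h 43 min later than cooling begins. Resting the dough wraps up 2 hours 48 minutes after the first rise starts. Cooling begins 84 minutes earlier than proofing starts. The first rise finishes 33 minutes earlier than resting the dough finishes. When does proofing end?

Cooling starts at 10:16 AM − 84 min = 8:52 AM.
The first rise starts at 8:52 AM + 583 min = 6:35 PM.
Resting the dough ends at 6:35 PM + 168 min = 9:23 PM.
The first rise ends at 9:23 PM − 33 min = 8:50 PM.
Proofing ends at 8:50 PM − 560 min = 11:30 AM.

11:30 AM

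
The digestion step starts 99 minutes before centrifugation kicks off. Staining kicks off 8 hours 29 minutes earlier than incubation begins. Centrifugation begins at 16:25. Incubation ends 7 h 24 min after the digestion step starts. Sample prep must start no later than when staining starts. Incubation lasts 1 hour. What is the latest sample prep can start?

The digestion step starts at 16:25 − 99 min = 14:46.
Incubation ends at 14:46 + 444 min = 22:10.
Incubation starts at 22:10 − 60 min = 21:10.
Staining starts at 21:10 − 509 min = 12:41.
Sample prep is bounded by staining, so the latest it can start is 12:41.

12:41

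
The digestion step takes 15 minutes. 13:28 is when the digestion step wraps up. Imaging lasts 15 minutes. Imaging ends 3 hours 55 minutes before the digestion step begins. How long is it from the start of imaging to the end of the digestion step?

The digestion step starts at 13:28 − 15 min = 13:13.
Imaging ends at 13:13 − 235 min = 09:18.
Imaging starts at 09:18 − 15 min = 09:03.
From 09:03 to 13:28 is 4 h 25 min.

4 h 25 min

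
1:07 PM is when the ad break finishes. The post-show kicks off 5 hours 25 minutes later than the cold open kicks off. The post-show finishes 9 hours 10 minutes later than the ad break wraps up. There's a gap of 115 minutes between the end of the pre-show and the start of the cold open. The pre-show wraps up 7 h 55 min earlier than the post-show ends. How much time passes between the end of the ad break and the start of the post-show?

The post-show ends at 1:07 PM + 550 min = 10:17 PM.
The pre-show ends at 10:17 PM − 475 min = 2:22 PM.
The cold open starts at 2:22 PM + 115 min = 4:17 PM.
The post-show starts at 4:17 PM + 325 min = 9:42 PM.
From 1:07 PM to 9:42 PM is 8 h 35 min.

8 h 35 min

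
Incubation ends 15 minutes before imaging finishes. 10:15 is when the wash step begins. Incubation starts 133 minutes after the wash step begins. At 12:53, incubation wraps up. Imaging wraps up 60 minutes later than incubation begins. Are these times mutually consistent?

Incubation starts at 10:15 + 133 min = 12:28.
Imaging ends at 12:28 + 60 min = 13:28.
Incubation ends at 13:28 − 15 min = 13:13.
But incubation is also said to end at 12:53 — a 20-minute conflict.

No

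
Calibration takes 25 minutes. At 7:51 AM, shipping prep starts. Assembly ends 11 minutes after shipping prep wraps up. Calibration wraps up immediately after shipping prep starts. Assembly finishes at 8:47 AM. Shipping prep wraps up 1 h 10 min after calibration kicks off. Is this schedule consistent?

Calibration ends at 7:51 AM.
Calibration starts at 7:51 AM − 25 min = 7:26 AM.
Shipping prep ends at 7:26 AM + 70 min = 8:36 AM.
Assembly ends at 8:36 AM + 11 min = 8:47 AM.
That matches the stated 8:47 AM, so the schedule is consistent.

Yes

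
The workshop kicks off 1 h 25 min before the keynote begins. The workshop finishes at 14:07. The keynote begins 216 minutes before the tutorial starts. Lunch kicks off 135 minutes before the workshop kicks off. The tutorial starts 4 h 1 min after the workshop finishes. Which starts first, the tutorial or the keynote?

The tutorial starts at 14:07 + 241 min = 18:08.
The keynote starts at 18:08 − 216 min = 14:32.
The tutorial starts at 18:08 and the keynote starts at 14:32, so the keynote is first.

the keynote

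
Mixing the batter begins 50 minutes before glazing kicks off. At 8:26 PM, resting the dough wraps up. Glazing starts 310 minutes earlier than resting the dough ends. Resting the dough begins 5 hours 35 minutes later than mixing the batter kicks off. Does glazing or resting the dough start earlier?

Glazing starts at 8:26 PM − 310 min = 3:16 PM.
Mixing the batter starts at 3:16 PM − 50 min = 2:26 PM.
Resting the dough starts at 2:26 PM + 335 min = 8:01 PM.
Glazing starts at 3:16 PM and resting the dough starts at 8:01 PM, so glazing is first.

glazing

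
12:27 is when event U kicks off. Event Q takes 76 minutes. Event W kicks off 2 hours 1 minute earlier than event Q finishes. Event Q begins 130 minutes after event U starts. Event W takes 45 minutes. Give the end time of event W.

Event Q starts at 12:27 + 130 min = 14:37.
Event Q ends at 14:37 + 76 min = 15:53.
Event W starts at 15:53 − 121 min = 13:52.
Event W ends at 13:52 + 45 min = 14:37.

14:37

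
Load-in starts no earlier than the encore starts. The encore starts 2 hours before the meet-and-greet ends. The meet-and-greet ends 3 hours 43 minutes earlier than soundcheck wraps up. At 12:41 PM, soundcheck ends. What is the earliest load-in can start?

6:58 AM

The meet-and-greet ends at 12:41 PM − 223 min = 8:58 AM.
The encore starts at 8:58 AM − 120 min = 6:58 AM.
Load-in is bounded by the encore, so the earliest it can start is 6:58 AM.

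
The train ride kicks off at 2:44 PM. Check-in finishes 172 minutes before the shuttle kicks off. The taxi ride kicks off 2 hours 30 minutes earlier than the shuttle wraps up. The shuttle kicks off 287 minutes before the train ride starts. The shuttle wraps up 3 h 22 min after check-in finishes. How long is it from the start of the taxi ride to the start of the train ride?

6 hours 47 minutes

The shuttle starts at 2:44 PM − 287 min = 9:57 AM.
Check-in ends at 9:57 AM − 172 min = 7:05 AM.
The shuttle ends at 7:05 AM + 202 min = 10:27 AM.
The taxi ride starts at 10:27 AM − 150 min = 7:57 AM.
From 7:57 AM to 2:44 PM is 6 hours 47 minutes.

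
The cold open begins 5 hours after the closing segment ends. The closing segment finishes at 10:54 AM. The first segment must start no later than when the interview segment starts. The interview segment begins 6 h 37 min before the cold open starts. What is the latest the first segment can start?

9:17 AM

The cold open starts at 10:54 AM + 300 min = 3:54 PM.
The interview segment starts at 3:54 PM − 397 min = 9:17 AM.
The first segment is bounded by the interview segment, so the latest it can start is 9:17 AM.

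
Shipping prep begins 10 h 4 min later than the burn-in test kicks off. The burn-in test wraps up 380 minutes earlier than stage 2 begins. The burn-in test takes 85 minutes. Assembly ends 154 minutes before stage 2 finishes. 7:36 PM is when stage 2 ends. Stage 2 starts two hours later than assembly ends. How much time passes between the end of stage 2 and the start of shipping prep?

Assembly ends at 7:36 PM − 154 min = 5:02 PM.
Stage 2 starts at 5:02 PM + 120 min = 7:02 PM.
The burn-in test ends at 7:02 PM − 380 min = 12:42 PM.
The burn-in test starts at 12:42 PM − 85 min = 11:17 AM.
Shipping prep starts at 11:17 AM + 604 min = 9:21 PM.
From 7:36 PM to 9:21 PM is 1 hour 45 minutes.

1 hour 45 minutes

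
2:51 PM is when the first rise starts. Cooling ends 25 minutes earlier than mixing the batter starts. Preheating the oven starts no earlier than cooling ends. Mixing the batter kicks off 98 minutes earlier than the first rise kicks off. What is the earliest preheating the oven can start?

Mixing the batter starts at 2:51 PM − 98 min = 1:13 PM.
Cooling ends at 1:13 PM − 25 min = 12:48 PM.
Preheating the oven is bounded by cooling, so the earliest it can start is 12:48 PM.

12:48 PM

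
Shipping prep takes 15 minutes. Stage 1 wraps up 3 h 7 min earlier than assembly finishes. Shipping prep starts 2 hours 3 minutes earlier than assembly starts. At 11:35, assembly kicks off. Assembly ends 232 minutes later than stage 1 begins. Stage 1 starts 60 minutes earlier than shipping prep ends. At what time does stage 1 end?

09:32

Shipping prep starts at 11:35 − 123 min = 09:32.
Shipping prep ends at 09:32 + 15 min = 09:47.
Stage 1 starts at 09:47 − 60 min = 08:47.
Assembly ends at 08:47 + 232 min = 12:39.
Stage 1 ends at 12:39 − 187 min = 09:32.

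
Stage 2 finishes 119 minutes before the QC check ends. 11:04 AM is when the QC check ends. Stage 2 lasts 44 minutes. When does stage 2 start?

Stage 2 ends at 11:04 AM − 119 min = 9:05 AM.
Stage 2 starts at 9:05 AM − 44 min = 8:21 AM.

8:21 AM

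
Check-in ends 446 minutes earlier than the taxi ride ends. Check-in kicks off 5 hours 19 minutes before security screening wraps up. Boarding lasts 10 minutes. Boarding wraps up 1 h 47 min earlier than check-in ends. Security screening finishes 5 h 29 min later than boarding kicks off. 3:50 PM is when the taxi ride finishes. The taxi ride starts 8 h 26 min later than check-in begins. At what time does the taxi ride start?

Check-in ends at 3:50 PM − 446 min = 8:24 AM.
Boarding ends at 8:24 AM − 107 min = 6:37 AM.
Boarding starts at 6:37 AM − 10 min = 6:27 AM.
Security screening ends at 6:27 AM + 329 min = 11:56 AM.
Check-in starts at 11:56 AM − 319 min = 6:37 AM.
The taxi ride starts at 6:37 AM + 506 min = 3:03 PM.

3:03 PM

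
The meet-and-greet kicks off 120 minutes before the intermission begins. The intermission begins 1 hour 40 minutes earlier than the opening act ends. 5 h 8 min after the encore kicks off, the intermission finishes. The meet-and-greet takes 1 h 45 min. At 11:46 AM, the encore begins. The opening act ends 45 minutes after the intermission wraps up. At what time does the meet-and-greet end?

3:44 PM

The intermission ends at 11:46 AM + 308 min = 4:54 PM.
The opening act ends at 4:54 PM + 45 min = 5:39 PM.
The intermission starts at 5:39 PM − 100 min = 3:59 PM.
The meet-and-greet starts at 3:59 PM − 120 min = 1:59 PM.
The meet-and-greet ends at 1:59 PM + 105 min = 3:44 PM.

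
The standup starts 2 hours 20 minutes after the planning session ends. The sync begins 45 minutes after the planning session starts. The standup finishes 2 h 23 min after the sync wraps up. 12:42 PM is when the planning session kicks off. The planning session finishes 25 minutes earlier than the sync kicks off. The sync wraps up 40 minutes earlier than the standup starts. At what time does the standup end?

The sync starts at 12:42 PM + 45 min = 1:27 PM.
The planning session ends at 1:27 PM − 25 min = 1:02 PM.
The standup starts at 1:02 PM + 140 min = 3:22 PM.
The sync ends at 3:22 PM − 40 min = 2:42 PM.
The standup ends at 2:42 PM + 143 min = 5:05 PM.

5:05 PM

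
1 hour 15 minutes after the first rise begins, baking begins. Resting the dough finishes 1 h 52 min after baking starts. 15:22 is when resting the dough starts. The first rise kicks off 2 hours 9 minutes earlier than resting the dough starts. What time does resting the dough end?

The first rise starts at 15:22 − 129 min = 13:13.
Baking starts at 13:13 + 75 min = 14:28.
Resting the dough ends at 14:28 + 112 min = 16:20.

16:20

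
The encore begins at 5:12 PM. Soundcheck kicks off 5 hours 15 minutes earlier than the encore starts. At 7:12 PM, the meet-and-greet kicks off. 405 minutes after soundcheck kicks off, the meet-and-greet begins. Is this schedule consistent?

Soundcheck starts at 5:12 PM − 315 min = 11:57 AM.
The meet-and-greet starts at 11:57 AM + 405 min = 6:42 PM.
But the meet-and-greet is also said to start at 7:12 PM — a 30-minute conflict.

No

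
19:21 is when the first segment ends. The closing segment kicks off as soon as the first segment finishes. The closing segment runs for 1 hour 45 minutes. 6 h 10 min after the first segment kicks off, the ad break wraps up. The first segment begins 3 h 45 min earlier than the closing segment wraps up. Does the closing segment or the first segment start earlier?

The closing segment starts at 19:21.
The closing segment ends at 19:21 + 105 min = 21:06.
The first segment starts at 21:06 − 225 min = 17:21.
The closing segment starts at 19:21 and the first segment starts at 17:21, so the first segment is first.

the first segment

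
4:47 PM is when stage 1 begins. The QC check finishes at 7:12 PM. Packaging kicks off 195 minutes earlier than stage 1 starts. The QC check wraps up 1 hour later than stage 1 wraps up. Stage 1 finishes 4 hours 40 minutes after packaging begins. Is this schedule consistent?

Packaging starts at 4:47 PM − 195 min = 1:32 PM.
Stage 1 ends at 1:32 PM + 280 min = 6:12 PM.
The QC check ends at 6:12 PM + 60 min = 7:12 PM.
That matches the stated 7:12 PM, so the schedule is consistent.

Yes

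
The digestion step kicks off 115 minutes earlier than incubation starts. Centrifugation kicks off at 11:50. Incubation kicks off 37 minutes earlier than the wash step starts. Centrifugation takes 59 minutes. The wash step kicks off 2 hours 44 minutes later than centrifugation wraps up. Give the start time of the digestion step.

Centrifugation ends at 11:50 + 59 min = 12:49.
The wash step starts at 12:49 + 164 min = 15:33.
Incubation starts at 15:33 − 37 min = 14:56.
The digestion step starts at 14:56 − 115 min = 13:01.

13:01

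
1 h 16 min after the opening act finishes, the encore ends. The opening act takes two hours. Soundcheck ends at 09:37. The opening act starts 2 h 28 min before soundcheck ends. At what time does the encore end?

10:25

The opening act starts at 09:37 − 148 min = 07:09.
The opening act ends at 07:09 + 120 min = 09:09.
The encore ends at 09:09 + 76 min = 10:25.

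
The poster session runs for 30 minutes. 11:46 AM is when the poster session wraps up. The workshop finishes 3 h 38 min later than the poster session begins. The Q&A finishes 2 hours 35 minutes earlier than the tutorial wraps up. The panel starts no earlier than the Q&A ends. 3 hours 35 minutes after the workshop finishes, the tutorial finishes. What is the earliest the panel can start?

3:54 PM

The poster session starts at 11:46 AM − 30 min = 11:16 AM.
The workshop ends at 11:16 AM + 218 min = 2:54 PM.
The tutorial ends at 2:54 PM + 215 min = 6:29 PM.
The Q&A ends at 6:29 PM − 155 min = 3:54 PM.
The panel is bounded by the Q&A, so the earliest it can start is 3:54 PM.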